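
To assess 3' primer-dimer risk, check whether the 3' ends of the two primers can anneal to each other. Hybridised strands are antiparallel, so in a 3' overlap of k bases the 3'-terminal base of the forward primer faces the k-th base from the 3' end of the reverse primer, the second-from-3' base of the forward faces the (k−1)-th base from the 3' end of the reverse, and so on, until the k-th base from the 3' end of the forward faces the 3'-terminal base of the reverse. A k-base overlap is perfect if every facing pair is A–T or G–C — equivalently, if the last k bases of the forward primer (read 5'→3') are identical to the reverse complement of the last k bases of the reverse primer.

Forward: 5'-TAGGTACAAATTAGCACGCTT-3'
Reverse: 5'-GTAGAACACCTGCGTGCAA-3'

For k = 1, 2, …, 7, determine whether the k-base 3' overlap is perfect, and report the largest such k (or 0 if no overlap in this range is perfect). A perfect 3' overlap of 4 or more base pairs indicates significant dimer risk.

Last 7 bases (5'→3') — forward …CACGCTT, reverse …CGTGCAA.
Reverse complement of the reverse primer's last 7 bases: TTGCACG; its first k bases are the reverse complement of the reverse primer's last k bases, so a perfect k-base overlap needs the forward primer's last k bases to equal them.
Comparing (forward last k vs required): k=1: T vs T ✓; k=2: TT vs TT ✓; k=3: CTT vs TTG ✗; k=4: GCTT vs TTGC ✗; k=5: CGCTT vs TTGCA ✗; k=6: ACGCTT vs TTGCAC ✗; k=7: CACGCTT vs TTGCACG ✗.
Perfect overlaps at k = 1, 2; the largest is 2.

Longest perfect overlap: 2 complementary base pairs; below the dimer-risk threshold (threshold 4).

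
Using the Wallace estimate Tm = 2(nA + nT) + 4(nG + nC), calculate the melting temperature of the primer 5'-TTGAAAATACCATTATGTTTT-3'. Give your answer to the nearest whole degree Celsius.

Base counts: A=7, T=10, G=2, C=2 (length 21).
Tm = 2·(7+10) + 4·(2+2) = 2·17 + 4·4 = 34 + 16 = 50°C.

50°C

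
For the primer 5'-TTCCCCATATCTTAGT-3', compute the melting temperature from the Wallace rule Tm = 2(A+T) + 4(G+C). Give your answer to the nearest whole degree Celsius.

Base counts: A=3, T=7, G=1, C=5 (length 16).
Tm = 2·(3+7) + 4·(1+5) = 2·10 + 4·6 = 20 + 24 = 44°C.

44°C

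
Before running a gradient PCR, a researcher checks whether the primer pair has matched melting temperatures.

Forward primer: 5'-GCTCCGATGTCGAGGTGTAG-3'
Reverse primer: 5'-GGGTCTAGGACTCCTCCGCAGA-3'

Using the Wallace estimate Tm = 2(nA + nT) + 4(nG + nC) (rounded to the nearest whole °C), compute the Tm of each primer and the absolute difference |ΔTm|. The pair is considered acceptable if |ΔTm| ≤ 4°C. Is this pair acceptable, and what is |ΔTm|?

|ΔTm| = 8°C; the pair is not acceptable.

Forward: A=3 T=5 G=8 C=4 → Tm = 2·8 + 4·12 = 64°C.
Reverse: A=4 T=4 G=7 C=7 → Tm = 2·8 + 4·14 = 72°C.
|ΔTm| = |64 − 72| = 8°C, > 4°C.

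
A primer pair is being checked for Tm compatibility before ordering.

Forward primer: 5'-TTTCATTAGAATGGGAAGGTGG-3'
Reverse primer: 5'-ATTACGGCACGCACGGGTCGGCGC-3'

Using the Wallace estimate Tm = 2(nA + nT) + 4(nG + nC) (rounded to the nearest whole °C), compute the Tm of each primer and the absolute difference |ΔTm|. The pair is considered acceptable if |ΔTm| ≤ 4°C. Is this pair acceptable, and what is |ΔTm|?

Forward: A=6 T=7 G=8 C=1 → Tm = 2·13 + 4·9 = 62°C.
Reverse: A=4 T=3 G=9 C=8 → Tm = 2·7 + 4·17 = 82°C.
|ΔTm| = |62 − 82| = 20°C, > 4°C.

|ΔTm| = 20°C; the pair is not acceptable.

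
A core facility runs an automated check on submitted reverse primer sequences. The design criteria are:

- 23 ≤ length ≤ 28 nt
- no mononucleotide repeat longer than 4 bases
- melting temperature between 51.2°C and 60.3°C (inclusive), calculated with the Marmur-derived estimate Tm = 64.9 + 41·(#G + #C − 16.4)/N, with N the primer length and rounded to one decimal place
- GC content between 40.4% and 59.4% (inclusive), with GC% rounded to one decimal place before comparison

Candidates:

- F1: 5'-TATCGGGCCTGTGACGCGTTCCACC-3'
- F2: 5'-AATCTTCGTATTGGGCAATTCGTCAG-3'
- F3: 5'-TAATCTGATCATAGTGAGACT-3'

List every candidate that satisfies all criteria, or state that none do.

F1 (25 nt, A=3 T=6 G=7 C=9): length 25 ✓; longest run = 3 ✓; Tm = 64.9 + 41·(16 − 16.4)/25 = 64.2°C, outside 51.2–60.3°C ✗; GC 16/25 = 64.0%, outside 40.4–59.4% ✗ — fails.
F2 (26 nt, A=6 T=9 G=6 C=5): length 26 ✓; longest run = 3 ✓; Tm = 64.9 + 41·(11 − 16.4)/26 = 56.4°C ✓; GC 11/26 = 42.3% ✓ — passes.
F3 (21 nt, A=7 T=7 G=4 C=3): length 21, outside 23–28 ✗; longest run = 2 ✓; Tm = 64.9 + 41·(7 − 16.4)/21 = 46.5°C, outside 51.2–60.3°C ✗; GC 7/21 = 33.3%, outside 40.4–59.4% ✗ — fails.

F2 only.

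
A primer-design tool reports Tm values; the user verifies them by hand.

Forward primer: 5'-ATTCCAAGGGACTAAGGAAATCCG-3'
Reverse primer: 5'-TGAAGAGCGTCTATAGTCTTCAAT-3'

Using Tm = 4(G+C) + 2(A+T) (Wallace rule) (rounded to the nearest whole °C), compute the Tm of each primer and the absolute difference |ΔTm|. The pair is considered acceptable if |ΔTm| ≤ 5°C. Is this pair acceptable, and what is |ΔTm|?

Forward: A=9 T=4 G=6 C=5 → Tm = 2·13 + 4·11 = 70°C.
Reverse: A=7 T=8 G=5 C=4 → Tm = 2·15 + 4·9 = 66°C.
|ΔTm| = |70 − 66| = 4°C, ≤ 5°C.

|ΔTm| = 4°C; the pair is acceptable.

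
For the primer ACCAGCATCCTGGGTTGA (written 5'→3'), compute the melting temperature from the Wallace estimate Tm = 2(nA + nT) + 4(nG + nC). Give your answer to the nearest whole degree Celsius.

Base counts: A=4, T=4, G=5, C=5 (length 18).
Tm = 2·(4+4) + 4·(5+5) = 2·8 + 4·10 = 16 + 40 = 56°C.

56°C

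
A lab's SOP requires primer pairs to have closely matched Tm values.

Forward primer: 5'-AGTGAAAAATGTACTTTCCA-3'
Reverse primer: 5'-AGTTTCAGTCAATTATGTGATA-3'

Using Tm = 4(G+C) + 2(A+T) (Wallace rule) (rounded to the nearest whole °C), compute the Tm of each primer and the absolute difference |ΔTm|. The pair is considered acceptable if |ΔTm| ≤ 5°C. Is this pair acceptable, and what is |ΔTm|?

Forward: A=8 T=6 G=3 C=3 → Tm = 2·14 + 4·6 = 52°C.
Reverse: A=7 T=9 G=4 C=2 → Tm = 2·16 + 4·6 = 56°C.
|ΔTm| = |52 − 56| = 4°C, ≤ 5°C.

|ΔTm| = 4°C; the pair is acceptable.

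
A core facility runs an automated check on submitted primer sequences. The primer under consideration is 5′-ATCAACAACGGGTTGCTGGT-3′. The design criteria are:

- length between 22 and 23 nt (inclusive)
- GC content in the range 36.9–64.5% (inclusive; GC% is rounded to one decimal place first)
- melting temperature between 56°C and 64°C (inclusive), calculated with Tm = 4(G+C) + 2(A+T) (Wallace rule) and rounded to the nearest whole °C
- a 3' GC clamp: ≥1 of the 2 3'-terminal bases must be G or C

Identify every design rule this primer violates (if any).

Fails: length.

Base counts: A=5, T=5, G=6, C=4 (length 20).
length: length 20, outside 22–23 ✗
GC content: GC 10/20 = 50.0% ✓
Tm: Tm = 2·10 + 4·10 = 60°C ✓
GC clamp: 3' end GT has 1 G/C ✓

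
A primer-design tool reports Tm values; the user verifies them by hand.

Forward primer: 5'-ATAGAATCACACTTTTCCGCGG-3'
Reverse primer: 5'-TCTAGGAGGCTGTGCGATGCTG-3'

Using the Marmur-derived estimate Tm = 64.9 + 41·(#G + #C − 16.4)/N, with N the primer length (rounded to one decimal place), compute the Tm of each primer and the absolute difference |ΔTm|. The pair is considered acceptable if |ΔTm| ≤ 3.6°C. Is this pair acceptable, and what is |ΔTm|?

Forward: G+C = 10, N = 22 → Tm = 64.9 + 41·(10 − 16.4)/22 = 53.0°C.
Reverse: G+C = 13, N = 22 → Tm = 64.9 + 41·(13 − 16.4)/22 = 58.6°C.
|ΔTm| = |53.0 − 58.6| = 5.6°C, > 3.6°C.

|ΔTm| = 5.6°C; the pair is not acceptable.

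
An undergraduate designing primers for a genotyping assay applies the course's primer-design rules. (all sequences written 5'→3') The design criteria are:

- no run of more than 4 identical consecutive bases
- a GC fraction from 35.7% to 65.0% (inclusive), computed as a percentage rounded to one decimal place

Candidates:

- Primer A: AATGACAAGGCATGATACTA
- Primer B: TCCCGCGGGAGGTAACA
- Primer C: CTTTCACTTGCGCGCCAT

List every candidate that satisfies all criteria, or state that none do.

Primer A (20 nt, A=9 T=4 G=4 C=3): longest run = 2 ✓; GC 7/20 = 35.0%, outside 35.7–65.0% ✗ — fails.
Primer B (17 nt, A=4 T=2 G=6 C=5): longest run = 3 ✓; GC 11/17 = 64.7% ✓ — passes.
Primer C (18 nt, A=2 T=6 G=3 C=7): longest run = 3 ✓; GC 10/18 = 55.6% ✓ — passes.

Primer B and Primer C.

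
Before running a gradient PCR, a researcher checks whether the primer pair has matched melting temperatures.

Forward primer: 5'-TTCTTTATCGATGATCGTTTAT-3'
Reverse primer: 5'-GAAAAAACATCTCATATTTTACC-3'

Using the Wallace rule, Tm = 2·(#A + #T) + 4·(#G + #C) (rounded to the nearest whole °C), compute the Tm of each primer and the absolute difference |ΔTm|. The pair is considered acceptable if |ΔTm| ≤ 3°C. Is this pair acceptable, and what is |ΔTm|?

Forward: A=4 T=12 G=3 C=3 → Tm = 2·16 + 4·6 = 56°C.
Reverse: A=10 T=7 G=1 C=5 → Tm = 2·17 + 4·6 = 58°C.
|ΔTm| = |56 − 58| = 2°C, ≤ 3°C.

|ΔTm| = 2°C; the pair is acceptable.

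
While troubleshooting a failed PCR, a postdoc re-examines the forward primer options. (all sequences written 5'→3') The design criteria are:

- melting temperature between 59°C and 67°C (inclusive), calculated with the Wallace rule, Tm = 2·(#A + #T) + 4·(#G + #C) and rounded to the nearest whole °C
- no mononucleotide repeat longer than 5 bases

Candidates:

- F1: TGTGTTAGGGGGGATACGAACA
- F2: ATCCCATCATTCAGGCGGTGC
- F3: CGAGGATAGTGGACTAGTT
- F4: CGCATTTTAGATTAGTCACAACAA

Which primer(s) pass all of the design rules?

F2 and F4.

F1 (22 nt, A=6 T=5 G=9 C=2): Tm = 2·11 + 4·11 = 66°C ✓; longest run = 6, exceeds 5 ✗ — fails.
F2 (21 nt, A=4 T=5 G=5 C=7): Tm = 2·9 + 4·12 = 66°C ✓; longest run = 3 ✓ — passes.
F3 (19 nt, A=5 T=5 G=7 C=2): Tm = 2·10 + 4·9 = 56°C, outside 59–67°C ✗; longest run = 2 ✓ — fails.
F4 (24 nt, A=9 T=7 G=3 C=5): Tm = 2·16 + 4·8 = 64°C ✓; longest run = 4 ✓ — passes.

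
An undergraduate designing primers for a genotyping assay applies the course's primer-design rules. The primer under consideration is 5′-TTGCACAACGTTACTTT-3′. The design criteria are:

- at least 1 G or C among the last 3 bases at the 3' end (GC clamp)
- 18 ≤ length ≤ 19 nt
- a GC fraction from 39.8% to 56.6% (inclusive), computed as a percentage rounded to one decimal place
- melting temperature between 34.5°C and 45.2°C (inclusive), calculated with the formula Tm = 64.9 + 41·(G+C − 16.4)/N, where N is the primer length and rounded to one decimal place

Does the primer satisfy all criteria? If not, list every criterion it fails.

Base counts: A=4, T=7, G=2, C=4 (length 17).
GC clamp: 3' end TTT has 0 G/C, need ≥1 ✗
length: length 17, outside 18–19 ✗
GC content: GC 6/17 = 35.3%, outside 39.8–56.6% ✗
Tm: Tm = 64.9 + 41·(6 − 16.4)/17 = 39.8°C ✓

Fails: GC clamp, length, GC content.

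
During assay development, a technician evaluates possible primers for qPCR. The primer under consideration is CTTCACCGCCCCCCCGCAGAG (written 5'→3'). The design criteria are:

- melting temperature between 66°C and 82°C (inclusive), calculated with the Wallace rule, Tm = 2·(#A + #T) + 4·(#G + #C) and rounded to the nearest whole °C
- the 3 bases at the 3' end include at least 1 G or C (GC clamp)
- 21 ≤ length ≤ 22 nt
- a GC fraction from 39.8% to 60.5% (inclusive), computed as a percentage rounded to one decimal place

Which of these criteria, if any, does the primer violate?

Base counts: A=3, T=2, G=4, C=12 (length 21).
Tm: Tm = 2·5 + 4·16 = 74°C ✓
GC clamp: 3' end GAG has 2 G/C ✓
length: length 21 ✓
GC content: GC 16/21 = 76.2%, outside 39.8–60.5% ✗

Fails: GC content.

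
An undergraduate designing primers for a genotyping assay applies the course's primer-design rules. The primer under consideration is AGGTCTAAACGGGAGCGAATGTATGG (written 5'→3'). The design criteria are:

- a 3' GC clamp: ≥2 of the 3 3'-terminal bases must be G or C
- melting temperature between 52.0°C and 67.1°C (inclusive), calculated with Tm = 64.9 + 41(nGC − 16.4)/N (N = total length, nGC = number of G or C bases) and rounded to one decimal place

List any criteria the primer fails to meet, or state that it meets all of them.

Base counts: A=8, T=5, G=10, C=3 (length 26).
GC clamp: 3' end TGG has 2 G/C ✓
Tm: Tm = 64.9 + 41·(13 − 16.4)/26 = 59.5°C ✓

Meets all criteria.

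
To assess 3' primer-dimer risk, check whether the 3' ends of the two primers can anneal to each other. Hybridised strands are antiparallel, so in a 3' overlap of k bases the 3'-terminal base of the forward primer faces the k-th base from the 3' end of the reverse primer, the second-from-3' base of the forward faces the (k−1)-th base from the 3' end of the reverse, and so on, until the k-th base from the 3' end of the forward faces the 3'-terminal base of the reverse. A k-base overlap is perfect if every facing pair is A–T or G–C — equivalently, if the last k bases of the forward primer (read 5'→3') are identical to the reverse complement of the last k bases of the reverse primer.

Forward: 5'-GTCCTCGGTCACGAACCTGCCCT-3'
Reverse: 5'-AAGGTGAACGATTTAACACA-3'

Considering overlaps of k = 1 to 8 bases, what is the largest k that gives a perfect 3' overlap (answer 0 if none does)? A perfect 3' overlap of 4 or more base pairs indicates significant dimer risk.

Longest perfect overlap: 1 complementary base pair; below the dimer-risk threshold (threshold 4).

Last 8 bases (5'→3') — forward …CCTGCCCT, reverse …TTAACACA.
Reverse complement of the reverse primer's last 8 bases: TGTGTTAA; its first k bases are the reverse complement of the reverse primer's last k bases, so a perfect k-base overlap needs the forward primer's last k bases to equal them.
Comparing (forward last k vs required): k=1: T vs T ✓; k=2: CT vs TG ✗; k=3: CCT vs TGT ✗; k=4: CCCT vs TGTG ✗; k=5: GCCCT vs TGTGT ✗; k=6: TGCCCT vs TGTGTT ✗; k=7: CTGCCCT vs TGTGTTA ✗; k=8: CCTGCCCT vs TGTGTTAA ✗.
Only k = 1 is perfect, so the longest perfect 3' overlap is 1.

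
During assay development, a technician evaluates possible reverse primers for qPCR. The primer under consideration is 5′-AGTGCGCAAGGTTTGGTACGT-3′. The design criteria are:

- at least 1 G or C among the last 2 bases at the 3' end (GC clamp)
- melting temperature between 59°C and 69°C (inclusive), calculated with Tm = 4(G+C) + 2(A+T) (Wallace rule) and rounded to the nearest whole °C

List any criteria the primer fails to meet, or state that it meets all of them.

Meets all criteria.

Base counts: A=4, T=6, G=8, C=3 (length 21).
GC clamp: 3' end GT has 1 G/C ✓
Tm: Tm = 2·10 + 4·11 = 64°C ✓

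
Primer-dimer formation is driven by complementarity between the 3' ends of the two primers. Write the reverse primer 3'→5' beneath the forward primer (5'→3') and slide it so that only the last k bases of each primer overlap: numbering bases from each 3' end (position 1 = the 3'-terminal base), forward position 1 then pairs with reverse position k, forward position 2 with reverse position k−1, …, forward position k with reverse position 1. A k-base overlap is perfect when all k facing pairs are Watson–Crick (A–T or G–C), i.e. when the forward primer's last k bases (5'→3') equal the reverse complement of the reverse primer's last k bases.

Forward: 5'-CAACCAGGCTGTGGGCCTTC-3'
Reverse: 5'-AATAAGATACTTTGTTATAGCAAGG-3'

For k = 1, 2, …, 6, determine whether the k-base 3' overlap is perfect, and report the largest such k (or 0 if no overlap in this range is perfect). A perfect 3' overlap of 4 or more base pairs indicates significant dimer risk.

Longest perfect overlap: 1 complementary base pair; below the dimer-risk threshold (threshold 4).

Last 6 bases (5'→3') — forward …GCCTTC, reverse …GCAAGG.
Reverse complement of the reverse primer's last 6 bases: CCTTGC; its first k bases are the reverse complement of the reverse primer's last k bases, so a perfect k-base overlap needs the forward primer's last k bases to equal them.
Comparing (forward last k vs required): k=1: C vs C ✓; k=2: TC vs CC ✗; k=3: TTC vs CCT ✗; k=4: CTTC vs CCTT ✗; k=5: CCTTC vs CCTTG ✗; k=6: GCCTTC vs CCTTGC ✗.
Only k = 1 is perfect, so the longest perfect 3' overlap is 1.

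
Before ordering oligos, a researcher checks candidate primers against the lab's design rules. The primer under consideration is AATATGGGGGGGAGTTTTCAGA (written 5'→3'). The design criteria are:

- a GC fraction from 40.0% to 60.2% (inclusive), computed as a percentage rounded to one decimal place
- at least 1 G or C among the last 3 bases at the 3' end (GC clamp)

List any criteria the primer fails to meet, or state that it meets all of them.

Meets all criteria.

Base counts: A=6, T=6, G=9, C=1 (length 22).
GC content: GC 10/22 = 45.5% ✓
GC clamp: 3' end AGA has 1 G/C ✓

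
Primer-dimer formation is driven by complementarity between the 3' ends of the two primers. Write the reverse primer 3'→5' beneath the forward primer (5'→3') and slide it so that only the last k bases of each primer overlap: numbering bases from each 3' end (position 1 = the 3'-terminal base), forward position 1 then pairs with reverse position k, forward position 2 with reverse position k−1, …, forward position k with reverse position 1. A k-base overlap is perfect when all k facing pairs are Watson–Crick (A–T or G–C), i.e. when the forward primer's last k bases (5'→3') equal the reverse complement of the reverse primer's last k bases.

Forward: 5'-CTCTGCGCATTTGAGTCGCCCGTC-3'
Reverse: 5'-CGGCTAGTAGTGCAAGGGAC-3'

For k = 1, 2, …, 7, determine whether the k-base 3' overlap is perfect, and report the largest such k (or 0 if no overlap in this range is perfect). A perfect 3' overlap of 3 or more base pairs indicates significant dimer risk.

Last 7 bases (5'→3') — forward …GCCCGTC, reverse …AAGGGAC.
Reverse complement of the reverse primer's last 7 bases: GTCCCTT; its first k bases are the reverse complement of the reverse primer's last k bases, so a perfect k-base overlap needs the forward primer's last k bases to equal them.
Comparing (forward last k vs required): k=1: C vs G ✗; k=2: TC vs GT ✗; k=3: GTC vs GTC ✓; k=4: CGTC vs GTCC ✗; k=5: CCGTC vs GTCCC ✗; k=6: CCCGTC vs GTCCCT ✗; k=7: GCCCGTC vs GTCCCTT ✗.
Only k = 3 is perfect, so the longest perfect 3' overlap is 3.

Longest perfect overlap: 3 complementary base pairs; significant dimer risk (threshold 3).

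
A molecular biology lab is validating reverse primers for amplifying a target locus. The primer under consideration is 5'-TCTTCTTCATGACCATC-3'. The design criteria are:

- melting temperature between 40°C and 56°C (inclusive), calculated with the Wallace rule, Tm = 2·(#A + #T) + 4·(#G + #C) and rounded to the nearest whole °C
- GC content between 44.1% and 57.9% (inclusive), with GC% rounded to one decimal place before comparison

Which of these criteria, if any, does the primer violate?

Base counts: A=3, T=7, G=1, C=6 (length 17).
Tm: Tm = 2·10 + 4·7 = 48°C ✓
GC content: GC 7/17 = 41.2%, outside 44.1–57.9% ✗

Fails: GC content.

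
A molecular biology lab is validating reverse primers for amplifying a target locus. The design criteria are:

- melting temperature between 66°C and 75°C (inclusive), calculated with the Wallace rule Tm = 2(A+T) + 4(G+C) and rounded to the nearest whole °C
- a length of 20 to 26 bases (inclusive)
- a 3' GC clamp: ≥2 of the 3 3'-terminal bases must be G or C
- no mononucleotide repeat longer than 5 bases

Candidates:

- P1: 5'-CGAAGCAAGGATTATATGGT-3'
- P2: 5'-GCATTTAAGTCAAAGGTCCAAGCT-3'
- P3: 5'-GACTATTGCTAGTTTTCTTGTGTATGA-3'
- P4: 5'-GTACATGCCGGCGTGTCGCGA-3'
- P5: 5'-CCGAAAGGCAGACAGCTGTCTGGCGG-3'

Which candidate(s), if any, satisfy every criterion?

P2 and P4.

P1 (20 nt, A=7 T=5 G=6 C=2): Tm = 2·12 + 4·8 = 56°C, outside 66–75°C ✗; length 20 ✓; 3' end GGT has 2 G/C ✓; longest run = 2 ✓ — fails.
P2 (24 nt, A=8 T=6 G=5 C=5): Tm = 2·14 + 4·10 = 68°C ✓; length 24 ✓; 3' end GCT has 2 G/C ✓; longest run = 3 ✓ — passes.
P3 (27 nt, A=5 T=13 G=6 C=3): Tm = 2·18 + 4·9 = 72°C ✓; length 27, outside 20–26 ✗; 3' end TGA has 1 G/C, need ≥2 ✗; longest run = 4 ✓ — fails.
P4 (21 nt, A=3 T=4 G=8 C=6): Tm = 2·7 + 4·14 = 70°C ✓; length 21 ✓; 3' end CGA has 2 G/C ✓; longest run = 2 ✓ — passes.
P5 (26 nt, A=6 T=3 G=10 C=7): Tm = 2·9 + 4·17 = 86°C, outside 66–75°C ✗; length 26 ✓; 3' end CGG has 3 G/C ✓; longest run = 3 ✓ — fails.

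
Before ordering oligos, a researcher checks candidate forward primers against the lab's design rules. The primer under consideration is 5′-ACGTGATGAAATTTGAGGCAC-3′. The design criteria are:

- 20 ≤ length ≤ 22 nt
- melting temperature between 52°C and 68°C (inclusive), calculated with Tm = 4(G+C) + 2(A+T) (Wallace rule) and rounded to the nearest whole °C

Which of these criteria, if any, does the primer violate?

Meets all criteria.

Base counts: A=7, T=5, G=6, C=3 (length 21).
length: length 21 ✓
Tm: Tm = 2·12 + 4·9 = 60°C ✓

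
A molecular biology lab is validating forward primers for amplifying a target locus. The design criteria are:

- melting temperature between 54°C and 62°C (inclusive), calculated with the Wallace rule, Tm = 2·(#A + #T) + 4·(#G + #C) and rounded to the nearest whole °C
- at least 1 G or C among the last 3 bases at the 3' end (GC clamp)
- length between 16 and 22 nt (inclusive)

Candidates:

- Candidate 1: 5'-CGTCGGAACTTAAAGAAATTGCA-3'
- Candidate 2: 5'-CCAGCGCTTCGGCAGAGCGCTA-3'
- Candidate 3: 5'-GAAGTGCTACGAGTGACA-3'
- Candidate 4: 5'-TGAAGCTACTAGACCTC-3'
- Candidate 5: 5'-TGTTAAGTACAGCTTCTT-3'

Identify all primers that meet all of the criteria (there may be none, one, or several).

Candidate 3 only.

Candidate 1 (23 nt, A=9 T=5 G=5 C=4): Tm = 2·14 + 4·9 = 64°C, outside 54–62°C ✗; 3' end GCA has 2 G/C ✓; length 23, outside 16–22 ✗ — fails.
Candidate 2 (22 nt, A=4 T=3 G=7 C=8): Tm = 2·7 + 4·15 = 74°C, outside 54–62°C ✗; 3' end CTA has 1 G/C ✓; length 22 ✓ — fails.
Candidate 3 (18 nt, A=6 T=3 G=6 C=3): Tm = 2·9 + 4·9 = 54°C ✓; 3' end ACA has 1 G/C ✓; length 18 ✓ — passes.
Candidate 4 (17 nt, A=5 T=4 G=3 C=5): Tm = 2·9 + 4·8 = 50°C, outside 54–62°C ✗; 3' end CTC has 2 G/C ✓; length 17 ✓ — fails.
Candidate 5 (18 nt, A=4 T=8 G=3 C=3): Tm = 2·12 + 4·6 = 48°C, outside 54–62°C ✗; 3' end CTT has 1 G/C ✓; length 18 ✓ — fails.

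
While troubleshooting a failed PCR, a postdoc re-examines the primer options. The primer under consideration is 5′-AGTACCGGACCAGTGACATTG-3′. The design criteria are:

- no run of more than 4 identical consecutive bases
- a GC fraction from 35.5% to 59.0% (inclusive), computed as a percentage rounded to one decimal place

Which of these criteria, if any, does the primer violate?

Meets all criteria.

Base counts: A=6, T=4, G=6, C=5 (length 21).
homopolymer run: longest run = 2 ✓
GC content: GC 11/21 = 52.4% ✓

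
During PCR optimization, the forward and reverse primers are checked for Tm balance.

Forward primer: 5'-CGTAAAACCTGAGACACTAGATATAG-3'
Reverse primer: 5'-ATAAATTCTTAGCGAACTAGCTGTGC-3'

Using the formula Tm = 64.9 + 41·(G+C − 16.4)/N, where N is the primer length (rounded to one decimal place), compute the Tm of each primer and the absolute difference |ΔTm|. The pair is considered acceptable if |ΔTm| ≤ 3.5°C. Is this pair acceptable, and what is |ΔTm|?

|ΔTm| = 0.0°C; the pair is acceptable.

Forward: G+C = 10, N = 26 → Tm = 64.9 + 41·(10 − 16.4)/26 = 54.8°C.
Reverse: G+C = 10, N = 26 → Tm = 64.9 + 41·(10 − 16.4)/26 = 54.8°C.
|ΔTm| = |54.8 − 54.8| = 0.0°C, ≤ 3.5°C.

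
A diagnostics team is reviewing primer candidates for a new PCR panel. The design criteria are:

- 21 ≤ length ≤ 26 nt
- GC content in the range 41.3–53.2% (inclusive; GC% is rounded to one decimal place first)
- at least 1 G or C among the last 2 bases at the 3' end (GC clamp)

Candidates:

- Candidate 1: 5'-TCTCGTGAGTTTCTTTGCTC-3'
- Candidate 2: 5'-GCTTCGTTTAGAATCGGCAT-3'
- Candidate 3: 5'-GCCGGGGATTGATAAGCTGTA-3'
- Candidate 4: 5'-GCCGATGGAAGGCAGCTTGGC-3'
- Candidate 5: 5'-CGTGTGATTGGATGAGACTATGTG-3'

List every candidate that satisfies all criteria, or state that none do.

Candidate 5 only.

Candidate 1 (20 nt, A=1 T=10 G=4 C=5): length 20, outside 21–26 ✗; GC 9/20 = 45.0% ✓; 3' end TC has 1 G/C ✓ — fails.
Candidate 2 (20 nt, A=4 T=7 G=5 C=4): length 20, outside 21–26 ✗; GC 9/20 = 45.0% ✓; 3' end AT has 0 G/C, need ≥1 ✗ — fails.
Candidate 3 (21 nt, A=5 T=5 G=8 C=3): length 21 ✓; GC 11/21 = 52.4% ✓; 3' end TA has 0 G/C, need ≥1 ✗ — fails.
Candidate 4 (21 nt, A=4 T=3 G=9 C=5): length 21 ✓; GC 14/21 = 66.7%, outside 41.3–53.2% ✗; 3' end GC has 2 G/C ✓ — fails.
Candidate 5 (24 nt, A=5 T=8 G=9 C=2): length 24 ✓; GC 11/24 = 45.8% ✓; 3' end TG has 1 G/C ✓ — passes.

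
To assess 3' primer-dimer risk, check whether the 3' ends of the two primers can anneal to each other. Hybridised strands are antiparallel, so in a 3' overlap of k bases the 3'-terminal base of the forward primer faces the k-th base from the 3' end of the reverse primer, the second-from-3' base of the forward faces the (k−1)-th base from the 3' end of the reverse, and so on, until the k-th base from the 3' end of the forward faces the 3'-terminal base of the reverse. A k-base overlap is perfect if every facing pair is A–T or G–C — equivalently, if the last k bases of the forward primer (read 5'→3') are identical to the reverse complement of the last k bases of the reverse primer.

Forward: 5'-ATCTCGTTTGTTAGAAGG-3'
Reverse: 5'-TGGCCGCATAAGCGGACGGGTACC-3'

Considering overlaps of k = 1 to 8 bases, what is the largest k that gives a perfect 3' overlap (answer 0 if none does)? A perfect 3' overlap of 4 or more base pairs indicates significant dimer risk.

Longest perfect overlap: 2 complementary base pairs; below the dimer-risk threshold (threshold 4).

Last 8 bases (5'→3') — forward …TTAGAAGG, reverse …CGGGTACC.
Reverse complement of the reverse primer's last 8 bases: GGTACCCG; its first k bases are the reverse complement of the reverse primer's last k bases, so a perfect k-base overlap needs the forward primer's last k bases to equal them.
Comparing (forward last k vs required): k=1: G vs G ✓; k=2: GG vs GG ✓; k=3: AGG vs GGT ✗; k=4: AAGG vs GGTA ✗; k=5: GAAGG vs GGTAC ✗; k=6: AGAAGG vs GGTACC ✗; k=7: TAGAAGG vs GGTACCC ✗; k=8: TTAGAAGG vs GGTACCCG ✗.
Perfect overlaps at k = 1, 2; the largest is 2.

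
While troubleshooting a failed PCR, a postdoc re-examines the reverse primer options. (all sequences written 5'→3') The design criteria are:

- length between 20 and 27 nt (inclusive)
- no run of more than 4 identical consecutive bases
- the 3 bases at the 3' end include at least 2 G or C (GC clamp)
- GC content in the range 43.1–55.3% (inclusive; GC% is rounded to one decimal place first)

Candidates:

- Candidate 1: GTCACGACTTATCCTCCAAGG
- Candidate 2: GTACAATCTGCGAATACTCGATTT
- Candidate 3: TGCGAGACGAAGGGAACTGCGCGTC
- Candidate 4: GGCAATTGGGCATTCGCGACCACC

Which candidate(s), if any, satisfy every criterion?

Candidate 1 only.

Candidate 1 (21 nt, A=5 T=5 G=4 C=7): length 21 ✓; longest run = 2 ✓; 3' end AGG has 2 G/C ✓; GC 11/21 = 52.4% ✓ — passes.
Candidate 2 (24 nt, A=7 T=8 G=4 C=5): length 24 ✓; longest run = 3 ✓; 3' end TTT has 0 G/C, need ≥2 ✗; GC 9/24 = 37.5%, outside 43.1–55.3% ✗ — fails.
Candidate 3 (25 nt, A=6 T=3 G=10 C=6): length 25 ✓; longest run = 3 ✓; 3' end GTC has 2 G/C ✓; GC 16/25 = 64.0%, outside 43.1–55.3% ✗ — fails.
Candidate 4 (24 nt, A=5 T=4 G=7 C=8): length 24 ✓; longest run = 3 ✓; 3' end ACC has 2 G/C ✓; GC 15/24 = 62.5%, outside 43.1–55.3% ✗ — fails.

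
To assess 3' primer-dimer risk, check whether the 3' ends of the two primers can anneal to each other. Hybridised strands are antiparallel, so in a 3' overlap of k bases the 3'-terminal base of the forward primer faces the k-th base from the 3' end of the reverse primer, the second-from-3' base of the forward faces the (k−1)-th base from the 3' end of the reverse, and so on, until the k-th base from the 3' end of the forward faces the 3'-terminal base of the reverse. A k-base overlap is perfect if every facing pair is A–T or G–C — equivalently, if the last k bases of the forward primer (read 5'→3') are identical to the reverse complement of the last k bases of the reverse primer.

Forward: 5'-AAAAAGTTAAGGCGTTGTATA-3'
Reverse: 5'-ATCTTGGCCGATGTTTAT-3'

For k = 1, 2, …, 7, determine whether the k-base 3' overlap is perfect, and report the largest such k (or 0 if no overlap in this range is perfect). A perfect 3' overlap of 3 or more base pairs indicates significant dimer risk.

Longest perfect overlap: 3 complementary base pairs; significant dimer risk (threshold 3).

Last 7 bases (5'→3') — forward …TTGTATA, reverse …TGTTTAT.
Reverse complement of the reverse primer's last 7 bases: ATAAACA; its first k bases are the reverse complement of the reverse primer's last k bases, so a perfect k-base overlap needs the forward primer's last k bases to equal them.
Comparing (forward last k vs required): k=1: A vs A ✓; k=2: TA vs AT ✗; k=3: ATA vs ATA ✓; k=4: TATA vs ATAA ✗; k=5: GTATA vs ATAAA ✗; k=6: TGTATA vs ATAAAC ✗; k=7: TTGTATA vs ATAAACA ✗.
Perfect overlaps at k = 1, 3; the largest is 3.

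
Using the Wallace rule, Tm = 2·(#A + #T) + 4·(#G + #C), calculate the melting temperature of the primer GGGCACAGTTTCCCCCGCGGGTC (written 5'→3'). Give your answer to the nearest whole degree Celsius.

Base counts: A=2, T=4, G=8, C=9 (length 23).
Tm = 2·(2+4) + 4·(8+9) = 2·6 + 4·17 = 12 + 68 = 80°C.

80°C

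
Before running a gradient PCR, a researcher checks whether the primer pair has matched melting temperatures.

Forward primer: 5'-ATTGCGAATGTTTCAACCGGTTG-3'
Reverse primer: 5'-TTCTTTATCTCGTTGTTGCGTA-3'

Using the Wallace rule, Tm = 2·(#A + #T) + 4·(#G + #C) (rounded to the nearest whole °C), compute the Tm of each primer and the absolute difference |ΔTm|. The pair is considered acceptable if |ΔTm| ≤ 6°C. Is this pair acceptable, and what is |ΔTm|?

Forward: A=5 T=8 G=6 C=4 → Tm = 2·13 + 4·10 = 66°C.
Reverse: A=2 T=12 G=4 C=4 → Tm = 2·14 + 4·8 = 60°C.
|ΔTm| = |66 − 60| = 6°C, ≤ 6°C.

|ΔTm| = 6°C; the pair is acceptable.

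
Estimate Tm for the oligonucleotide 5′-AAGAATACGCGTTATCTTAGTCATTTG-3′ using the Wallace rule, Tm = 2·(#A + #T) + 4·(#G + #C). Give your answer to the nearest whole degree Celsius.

Base counts: A=8, T=10, G=5, C=4 (length 27).
Tm = 2·(8+10) + 4·(5+4) = 2·18 + 4·9 = 36 + 36 = 72°C.

72°C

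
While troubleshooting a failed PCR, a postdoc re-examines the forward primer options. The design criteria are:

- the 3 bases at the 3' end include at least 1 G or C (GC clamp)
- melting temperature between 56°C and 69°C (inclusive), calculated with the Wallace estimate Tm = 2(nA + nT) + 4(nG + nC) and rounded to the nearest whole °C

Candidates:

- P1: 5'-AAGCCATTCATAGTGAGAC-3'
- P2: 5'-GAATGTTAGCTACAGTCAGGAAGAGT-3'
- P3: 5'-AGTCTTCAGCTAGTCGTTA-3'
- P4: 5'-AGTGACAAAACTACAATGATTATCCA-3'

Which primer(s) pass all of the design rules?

P4 only.

P1 (19 nt, A=7 T=4 G=4 C=4): 3' end GAC has 2 G/C ✓; Tm = 2·11 + 4·8 = 54°C, outside 56–69°C ✗ — fails.
P2 (26 nt, A=9 T=6 G=8 C=3): 3' end AGT has 1 G/C ✓; Tm = 2·15 + 4·11 = 74°C, outside 56–69°C ✗ — fails.
P3 (19 nt, A=4 T=7 G=4 C=4): 3' end TTA has 0 G/C, need ≥1 ✗; Tm = 2·11 + 4·8 = 54°C, outside 56–69°C ✗ — fails.
P4 (26 nt, A=12 T=6 G=3 C=5): 3' end CCA has 2 G/C ✓; Tm = 2·18 + 4·8 = 68°C ✓ — passes.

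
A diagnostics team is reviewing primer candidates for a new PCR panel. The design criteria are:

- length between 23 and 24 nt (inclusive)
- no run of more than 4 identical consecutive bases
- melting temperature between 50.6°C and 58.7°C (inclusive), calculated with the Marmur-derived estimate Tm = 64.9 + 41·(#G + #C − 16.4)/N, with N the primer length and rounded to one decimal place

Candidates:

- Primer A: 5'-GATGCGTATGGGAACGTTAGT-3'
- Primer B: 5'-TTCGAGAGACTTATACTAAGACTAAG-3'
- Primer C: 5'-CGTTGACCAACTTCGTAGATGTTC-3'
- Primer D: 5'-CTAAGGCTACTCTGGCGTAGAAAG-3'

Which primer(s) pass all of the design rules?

Primer A (21 nt, A=5 T=6 G=8 C=2): length 21, outside 23–24 ✗; longest run = 3 ✓; Tm = 64.9 + 41·(10 − 16.4)/21 = 52.4°C ✓ — fails.
Primer B (26 nt, A=10 T=7 G=5 C=4): length 26, outside 23–24 ✗; longest run = 2 ✓; Tm = 64.9 + 41·(9 − 16.4)/26 = 53.2°C ✓ — fails.
Primer C (24 nt, A=5 T=8 G=5 C=6): length 24 ✓; longest run = 2 ✓; Tm = 64.9 + 41·(11 − 16.4)/24 = 55.7°C ✓ — passes.
Primer D (24 nt, A=7 T=5 G=7 C=5): length 24 ✓; longest run = 3 ✓; Tm = 64.9 + 41·(12 − 16.4)/24 = 57.4°C ✓ — passes.

Primer C and Primer D.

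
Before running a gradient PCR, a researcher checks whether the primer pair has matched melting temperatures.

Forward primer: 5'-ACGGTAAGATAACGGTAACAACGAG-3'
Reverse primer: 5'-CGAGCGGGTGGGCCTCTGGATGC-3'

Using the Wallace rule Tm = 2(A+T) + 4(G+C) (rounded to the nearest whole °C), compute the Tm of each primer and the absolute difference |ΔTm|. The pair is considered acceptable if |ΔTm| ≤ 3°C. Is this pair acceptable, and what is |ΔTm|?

Forward: A=11 T=3 G=7 C=4 → Tm = 2·14 + 4·11 = 72°C.
Reverse: A=2 T=4 G=11 C=6 → Tm = 2·6 + 4·17 = 80°C.
|ΔTm| = |72 − 80| = 8°C, > 3°C.

|ΔTm| = 8°C; the pair is not acceptable.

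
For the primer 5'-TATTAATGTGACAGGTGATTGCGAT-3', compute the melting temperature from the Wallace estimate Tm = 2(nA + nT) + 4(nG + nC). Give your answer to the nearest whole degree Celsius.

68°C

Base counts: A=7, T=9, G=7, C=2 (length 25).
Tm = 2·(7+9) + 4·(7+2) = 2·16 + 4·9 = 32 + 36 = 68°C.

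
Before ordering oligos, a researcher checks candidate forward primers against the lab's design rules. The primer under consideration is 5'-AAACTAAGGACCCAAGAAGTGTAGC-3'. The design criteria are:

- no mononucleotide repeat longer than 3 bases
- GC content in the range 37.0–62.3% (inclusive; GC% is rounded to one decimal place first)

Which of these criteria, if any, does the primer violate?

Meets all criteria.

Base counts: A=11, T=3, G=6, C=5 (length 25).
homopolymer run: longest run = 3 ✓
GC content: GC 11/25 = 44.0% ✓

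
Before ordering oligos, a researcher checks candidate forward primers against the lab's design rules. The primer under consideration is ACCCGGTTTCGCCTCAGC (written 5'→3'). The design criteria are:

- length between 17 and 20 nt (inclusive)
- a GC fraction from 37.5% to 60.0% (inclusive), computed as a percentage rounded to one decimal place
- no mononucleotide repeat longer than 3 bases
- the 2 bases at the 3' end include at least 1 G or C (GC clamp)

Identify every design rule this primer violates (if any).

Fails: GC content.

Base counts: A=2, T=4, G=4, C=8 (length 18).
length: length 18 ✓
GC content: GC 12/18 = 66.7%, outside 37.5–60.0% ✗
homopolymer run: longest run = 3 ✓
GC clamp: 3' end GC has 2 G/C ✓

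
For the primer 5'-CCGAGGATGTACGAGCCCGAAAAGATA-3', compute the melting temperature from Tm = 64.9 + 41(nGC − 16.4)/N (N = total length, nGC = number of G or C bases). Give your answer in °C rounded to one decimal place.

Base counts: A=10, T=3, G=8, C=6; G+C = 14, N = 27.
Tm = 64.9 + 41·(14 − 16.4)/27 = 64.9 + -98.40/27 = 61.3°C.

61.3°C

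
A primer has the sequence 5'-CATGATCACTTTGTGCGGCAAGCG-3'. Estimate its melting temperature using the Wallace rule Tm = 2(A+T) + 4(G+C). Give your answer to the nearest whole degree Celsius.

74°C

Base counts: A=5, T=6, G=7, C=6 (length 24).
Tm = 2·(5+6) + 4·(7+6) = 2·11 + 4·13 = 22 + 52 = 74°C.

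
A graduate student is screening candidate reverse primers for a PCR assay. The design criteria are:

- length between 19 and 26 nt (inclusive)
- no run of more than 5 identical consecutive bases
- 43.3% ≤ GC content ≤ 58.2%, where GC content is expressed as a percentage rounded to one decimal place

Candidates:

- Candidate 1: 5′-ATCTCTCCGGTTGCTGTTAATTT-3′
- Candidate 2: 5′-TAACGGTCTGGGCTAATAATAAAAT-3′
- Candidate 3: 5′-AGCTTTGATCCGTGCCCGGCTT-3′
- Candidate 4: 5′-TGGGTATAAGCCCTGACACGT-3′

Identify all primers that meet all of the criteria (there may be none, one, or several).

Candidate 1 (23 nt, A=3 T=11 G=4 C=5): length 23 ✓; longest run = 3 ✓; GC 9/23 = 39.1%, outside 43.3–58.2% ✗ — fails.
Candidate 2 (25 nt, A=10 T=7 G=5 C=3): length 25 ✓; longest run = 4 ✓; GC 8/25 = 32.0%, outside 43.3–58.2% ✗ — fails.
Candidate 3 (22 nt, A=2 T=7 G=6 C=7): length 22 ✓; longest run = 3 ✓; GC 13/22 = 59.1%, outside 43.3–58.2% ✗ — fails.
Candidate 4 (21 nt, A=5 T=5 G=6 C=5): length 21 ✓; longest run = 3 ✓; GC 11/21 = 52.4% ✓ — passes.

Candidate 4 only.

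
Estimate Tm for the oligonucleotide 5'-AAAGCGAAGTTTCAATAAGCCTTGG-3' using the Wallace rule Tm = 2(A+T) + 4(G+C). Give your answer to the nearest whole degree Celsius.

70°C

Base counts: A=9, T=6, G=6, C=4 (length 25).
Tm = 2·(9+6) + 4·(6+4) = 2·15 + 4·10 = 30 + 40 = 70°C.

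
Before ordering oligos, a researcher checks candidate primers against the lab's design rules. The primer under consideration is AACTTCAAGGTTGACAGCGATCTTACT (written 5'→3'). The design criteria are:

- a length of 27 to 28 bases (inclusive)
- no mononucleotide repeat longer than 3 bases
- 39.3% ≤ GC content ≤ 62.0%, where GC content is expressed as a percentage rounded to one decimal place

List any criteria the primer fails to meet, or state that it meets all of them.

Meets all criteria.

Base counts: A=8, T=8, G=5, C=6 (length 27).
length: length 27 ✓
homopolymer run: longest run = 2 ✓
GC content: GC 11/27 = 40.7% ✓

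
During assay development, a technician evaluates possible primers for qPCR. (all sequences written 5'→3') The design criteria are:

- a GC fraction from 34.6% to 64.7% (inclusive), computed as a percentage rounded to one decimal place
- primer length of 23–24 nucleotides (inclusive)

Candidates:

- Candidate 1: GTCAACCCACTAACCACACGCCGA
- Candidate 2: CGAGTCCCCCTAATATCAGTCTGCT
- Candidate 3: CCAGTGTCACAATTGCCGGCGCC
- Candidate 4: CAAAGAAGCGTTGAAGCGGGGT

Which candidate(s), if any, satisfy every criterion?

Candidate 1 (24 nt, A=8 T=2 G=3 C=11): GC 14/24 = 58.3% ✓; length 24 ✓ — passes.
Candidate 2 (25 nt, A=5 T=7 G=4 C=9): GC 13/25 = 52.0% ✓; length 25, outside 23–24 ✗ — fails.
Candidate 3 (23 nt, A=4 T=4 G=6 C=9): GC 15/23 = 65.2%, outside 34.6–64.7% ✗; length 23 ✓ — fails.
Candidate 4 (22 nt, A=7 T=3 G=9 C=3): GC 12/22 = 54.5% ✓; length 22, outside 23–24 ✗ — fails.

Candidate 1 only.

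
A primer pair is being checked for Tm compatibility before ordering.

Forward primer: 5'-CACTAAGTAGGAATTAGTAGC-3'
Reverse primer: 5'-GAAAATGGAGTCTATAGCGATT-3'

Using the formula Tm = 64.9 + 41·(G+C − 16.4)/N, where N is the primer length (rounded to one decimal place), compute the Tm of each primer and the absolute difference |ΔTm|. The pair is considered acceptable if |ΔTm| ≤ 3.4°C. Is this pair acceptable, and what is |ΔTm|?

|ΔTm| = 0.7°C; the pair is acceptable.

Forward: G+C = 8, N = 21 → Tm = 64.9 + 41·(8 − 16.4)/21 = 48.5°C.
Reverse: G+C = 8, N = 22 → Tm = 64.9 + 41·(8 − 16.4)/22 = 49.2°C.
|ΔTm| = |48.5 − 49.2| = 0.7°C, ≤ 3.4°C.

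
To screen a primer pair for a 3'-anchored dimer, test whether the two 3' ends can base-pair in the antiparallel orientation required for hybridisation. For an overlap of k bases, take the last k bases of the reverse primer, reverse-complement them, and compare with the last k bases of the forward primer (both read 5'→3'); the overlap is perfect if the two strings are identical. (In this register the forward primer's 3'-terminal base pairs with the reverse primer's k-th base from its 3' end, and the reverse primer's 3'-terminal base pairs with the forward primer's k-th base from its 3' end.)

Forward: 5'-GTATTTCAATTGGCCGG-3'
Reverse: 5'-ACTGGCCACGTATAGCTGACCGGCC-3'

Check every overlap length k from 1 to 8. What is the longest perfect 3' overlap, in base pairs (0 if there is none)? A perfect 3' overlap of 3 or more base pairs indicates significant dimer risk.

Last 8 bases (5'→3') — forward …TTGGCCGG, reverse …GACCGGCC.
Reverse complement of the reverse primer's last 8 bases: GGCCGGTC; its first k bases are the reverse complement of the reverse primer's last k bases, so a perfect k-base overlap needs the forward primer's last k bases to equal them.
Comparing (forward last k vs required): k=1: G vs G ✓; k=2: GG vs GG ✓; k=3: CGG vs GGC ✗; k=4: CCGG vs GGCC ✗; k=5: GCCGG vs GGCCG ✗; k=6: GGCCGG vs GGCCGG ✓; k=7: TGGCCGG vs GGCCGGT ✗; k=8: TTGGCCGG vs GGCCGGTC ✗.
Perfect overlaps at k = 1, 2, 6; the largest is 6.

Longest perfect overlap: 6 complementary base pairs; significant dimer risk (threshold 3).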